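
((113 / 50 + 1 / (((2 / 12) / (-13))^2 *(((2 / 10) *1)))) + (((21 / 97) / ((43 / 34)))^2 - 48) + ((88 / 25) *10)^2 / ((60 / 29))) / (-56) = -404135628999127 / 730684122000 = -553.09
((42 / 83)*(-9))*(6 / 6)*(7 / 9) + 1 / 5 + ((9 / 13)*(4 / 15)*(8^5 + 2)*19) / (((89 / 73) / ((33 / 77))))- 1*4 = 40399.42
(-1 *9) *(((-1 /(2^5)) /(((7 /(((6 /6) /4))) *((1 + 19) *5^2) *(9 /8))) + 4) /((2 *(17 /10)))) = -2015999 /190400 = -10.59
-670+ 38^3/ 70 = 3986/ 35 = 113.89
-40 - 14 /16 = -327 /8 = -40.88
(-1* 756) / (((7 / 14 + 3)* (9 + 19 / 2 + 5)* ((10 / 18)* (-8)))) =486 / 235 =2.07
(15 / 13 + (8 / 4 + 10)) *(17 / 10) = 2907 / 130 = 22.36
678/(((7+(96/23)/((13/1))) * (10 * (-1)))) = -101361/10945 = -9.26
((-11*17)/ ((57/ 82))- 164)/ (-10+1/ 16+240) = -394912/ 209817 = -1.88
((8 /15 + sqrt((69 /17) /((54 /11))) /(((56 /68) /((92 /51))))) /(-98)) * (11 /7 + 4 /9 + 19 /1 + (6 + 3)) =-43493 * sqrt(8602) /6612354 - 7564 /46305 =-0.77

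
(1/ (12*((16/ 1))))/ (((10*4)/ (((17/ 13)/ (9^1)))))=17/ 898560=0.00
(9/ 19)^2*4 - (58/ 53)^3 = -22199284/ 53744597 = -0.41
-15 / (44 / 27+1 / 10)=-8.67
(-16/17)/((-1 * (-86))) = -8/731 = -0.01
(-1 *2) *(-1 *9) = 18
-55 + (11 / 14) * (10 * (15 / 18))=-2035 / 42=-48.45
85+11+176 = 272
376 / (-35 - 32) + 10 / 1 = 294 / 67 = 4.39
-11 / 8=-1.38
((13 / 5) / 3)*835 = 2171 / 3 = 723.67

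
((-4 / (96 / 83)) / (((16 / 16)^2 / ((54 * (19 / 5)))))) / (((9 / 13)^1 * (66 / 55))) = -20501 / 24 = -854.21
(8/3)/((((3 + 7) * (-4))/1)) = -1/15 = -0.07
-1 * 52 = -52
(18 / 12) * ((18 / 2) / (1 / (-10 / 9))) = -15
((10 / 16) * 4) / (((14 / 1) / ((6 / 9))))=0.12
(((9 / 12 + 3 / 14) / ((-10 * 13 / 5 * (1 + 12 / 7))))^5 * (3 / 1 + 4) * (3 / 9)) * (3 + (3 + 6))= -100442349 / 7531382587449344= -0.00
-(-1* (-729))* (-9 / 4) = 6561 / 4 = 1640.25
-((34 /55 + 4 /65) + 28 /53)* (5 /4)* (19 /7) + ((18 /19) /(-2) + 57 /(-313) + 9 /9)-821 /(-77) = 4358969291 /631012382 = 6.91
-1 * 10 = -10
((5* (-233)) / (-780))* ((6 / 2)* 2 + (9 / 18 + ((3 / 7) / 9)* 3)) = 7223 / 728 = 9.92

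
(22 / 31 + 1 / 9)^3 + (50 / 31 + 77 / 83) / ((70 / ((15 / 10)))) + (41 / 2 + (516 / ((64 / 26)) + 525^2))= 139229334335820773 / 504717930360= 275855.73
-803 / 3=-267.67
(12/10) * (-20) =-24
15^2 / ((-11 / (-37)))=8325 / 11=756.82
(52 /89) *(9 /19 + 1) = 0.86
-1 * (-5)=5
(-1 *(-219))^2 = 47961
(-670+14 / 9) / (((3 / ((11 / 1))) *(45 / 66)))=-1455872 / 405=-3594.75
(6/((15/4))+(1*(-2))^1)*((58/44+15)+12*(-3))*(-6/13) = -2598/715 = -3.63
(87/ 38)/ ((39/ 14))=203/ 247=0.82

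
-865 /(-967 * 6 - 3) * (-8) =-1384 /1161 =-1.19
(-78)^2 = 6084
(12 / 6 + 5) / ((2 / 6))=21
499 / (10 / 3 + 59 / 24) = 11976 / 139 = 86.16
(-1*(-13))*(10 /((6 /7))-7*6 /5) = 637 /15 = 42.47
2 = 2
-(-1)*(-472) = -472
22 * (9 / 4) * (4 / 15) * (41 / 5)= 2706 / 25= 108.24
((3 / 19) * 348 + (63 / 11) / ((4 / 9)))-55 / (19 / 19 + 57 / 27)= 73377 / 1463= 50.16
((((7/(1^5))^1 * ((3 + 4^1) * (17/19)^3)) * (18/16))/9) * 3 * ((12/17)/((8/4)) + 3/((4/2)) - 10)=-11767791/109744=-107.23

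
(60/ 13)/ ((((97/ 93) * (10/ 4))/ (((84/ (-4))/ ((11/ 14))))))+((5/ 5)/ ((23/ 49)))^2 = -42.77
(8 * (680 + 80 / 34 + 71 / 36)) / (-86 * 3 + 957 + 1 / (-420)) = 7.83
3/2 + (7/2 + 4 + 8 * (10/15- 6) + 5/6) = -197/6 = -32.83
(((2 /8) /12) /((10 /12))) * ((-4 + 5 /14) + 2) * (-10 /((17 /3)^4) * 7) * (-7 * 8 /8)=-13041 /668168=-0.02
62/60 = 31/30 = 1.03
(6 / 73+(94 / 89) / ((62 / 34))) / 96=16651 / 2416884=0.01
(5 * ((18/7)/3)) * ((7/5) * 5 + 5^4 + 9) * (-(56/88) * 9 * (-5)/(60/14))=201915/11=18355.91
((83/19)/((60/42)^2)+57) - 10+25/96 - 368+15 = -13844117/45600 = -303.60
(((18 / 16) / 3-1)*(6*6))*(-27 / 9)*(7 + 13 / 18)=2085 / 4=521.25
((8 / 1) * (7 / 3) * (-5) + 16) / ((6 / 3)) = -116 / 3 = -38.67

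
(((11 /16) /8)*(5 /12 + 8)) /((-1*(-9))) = 0.08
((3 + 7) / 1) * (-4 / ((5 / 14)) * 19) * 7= -14896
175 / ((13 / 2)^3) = 1400 / 2197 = 0.64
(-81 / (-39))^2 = 729 / 169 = 4.31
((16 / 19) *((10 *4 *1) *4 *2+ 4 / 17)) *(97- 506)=-110295.78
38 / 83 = 0.46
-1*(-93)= 93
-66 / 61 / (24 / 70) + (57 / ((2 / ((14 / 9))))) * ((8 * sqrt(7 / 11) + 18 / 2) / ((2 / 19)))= 10108 * sqrt(77) / 33 + 231028 / 61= 6475.14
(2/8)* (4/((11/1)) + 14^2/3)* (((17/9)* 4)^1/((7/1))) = 36856/2079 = 17.73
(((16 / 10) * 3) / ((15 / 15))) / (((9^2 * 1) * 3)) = 8 / 405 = 0.02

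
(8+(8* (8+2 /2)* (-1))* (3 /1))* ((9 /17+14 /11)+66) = -2637232 /187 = -14102.84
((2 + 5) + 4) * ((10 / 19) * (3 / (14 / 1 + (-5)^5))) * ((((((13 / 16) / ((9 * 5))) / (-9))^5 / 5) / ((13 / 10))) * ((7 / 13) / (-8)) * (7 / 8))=-1184183 / 720372897445608161280000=-0.00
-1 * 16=-16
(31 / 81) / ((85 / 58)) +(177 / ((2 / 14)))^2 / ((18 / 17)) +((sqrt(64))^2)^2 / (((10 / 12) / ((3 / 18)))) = 3995106517 / 2754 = 1450655.96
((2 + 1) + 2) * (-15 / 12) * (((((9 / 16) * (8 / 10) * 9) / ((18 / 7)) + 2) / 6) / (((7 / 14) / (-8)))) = 715 / 12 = 59.58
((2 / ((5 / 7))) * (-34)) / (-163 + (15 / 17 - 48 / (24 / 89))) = 578 / 2065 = 0.28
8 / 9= 0.89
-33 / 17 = -1.94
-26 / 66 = -13 / 33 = -0.39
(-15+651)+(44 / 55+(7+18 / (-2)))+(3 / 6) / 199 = 1263257 / 1990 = 634.80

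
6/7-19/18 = -25/126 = -0.20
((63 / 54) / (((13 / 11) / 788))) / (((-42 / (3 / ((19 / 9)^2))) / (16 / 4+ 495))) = -29195991 / 4693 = -6221.18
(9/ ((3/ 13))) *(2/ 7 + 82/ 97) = 29952/ 679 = 44.11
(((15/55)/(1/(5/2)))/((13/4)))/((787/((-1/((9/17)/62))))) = -10540/337623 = -0.03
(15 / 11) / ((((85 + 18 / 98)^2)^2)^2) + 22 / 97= 22296409074101989366846473945647 / 98306894553994921738838728731392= 0.23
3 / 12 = 1 / 4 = 0.25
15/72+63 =1517/24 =63.21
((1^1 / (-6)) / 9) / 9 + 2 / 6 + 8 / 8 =647 / 486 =1.33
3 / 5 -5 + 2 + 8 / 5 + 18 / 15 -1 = -0.60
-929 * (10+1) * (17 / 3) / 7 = -173723 / 21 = -8272.52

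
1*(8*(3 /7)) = 24 /7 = 3.43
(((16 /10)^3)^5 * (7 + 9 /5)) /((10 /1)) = 774056185954304 /762939453125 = 1014.57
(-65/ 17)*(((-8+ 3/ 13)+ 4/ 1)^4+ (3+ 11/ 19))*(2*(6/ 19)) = -6688402020/ 13482989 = -496.06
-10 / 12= -5 / 6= -0.83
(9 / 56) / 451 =0.00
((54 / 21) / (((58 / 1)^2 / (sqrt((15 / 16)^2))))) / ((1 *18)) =15 / 376768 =0.00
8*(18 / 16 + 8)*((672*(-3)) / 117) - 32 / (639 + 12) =-10645568 / 8463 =-1257.90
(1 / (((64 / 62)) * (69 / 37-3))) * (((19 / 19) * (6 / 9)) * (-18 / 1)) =1147 / 112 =10.24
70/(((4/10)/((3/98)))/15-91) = -2250/2897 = -0.78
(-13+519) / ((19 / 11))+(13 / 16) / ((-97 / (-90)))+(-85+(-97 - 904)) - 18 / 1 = -11947045 / 14744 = -810.30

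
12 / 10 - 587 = -2929 / 5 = -585.80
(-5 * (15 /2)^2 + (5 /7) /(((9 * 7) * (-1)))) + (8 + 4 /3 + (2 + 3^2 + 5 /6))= -458807 /1764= -260.09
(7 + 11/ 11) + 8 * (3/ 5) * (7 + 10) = 448/ 5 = 89.60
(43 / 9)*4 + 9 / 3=199 / 9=22.11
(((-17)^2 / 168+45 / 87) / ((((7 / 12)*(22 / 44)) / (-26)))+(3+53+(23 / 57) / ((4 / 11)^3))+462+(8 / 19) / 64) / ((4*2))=1694809673 / 41470464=40.87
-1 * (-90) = 90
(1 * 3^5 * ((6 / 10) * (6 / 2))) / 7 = 2187 / 35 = 62.49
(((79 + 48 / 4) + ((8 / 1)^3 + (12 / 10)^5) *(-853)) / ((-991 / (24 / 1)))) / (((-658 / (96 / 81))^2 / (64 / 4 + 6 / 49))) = 443681733373952 / 798266347948125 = 0.56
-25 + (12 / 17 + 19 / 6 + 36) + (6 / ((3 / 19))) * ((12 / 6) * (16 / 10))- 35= 51751 / 510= 101.47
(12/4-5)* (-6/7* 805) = 1380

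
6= 6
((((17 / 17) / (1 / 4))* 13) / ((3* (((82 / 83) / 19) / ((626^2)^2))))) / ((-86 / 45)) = -47224094310110640 / 1763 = -26786213448729.80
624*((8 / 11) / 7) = 4992 / 77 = 64.83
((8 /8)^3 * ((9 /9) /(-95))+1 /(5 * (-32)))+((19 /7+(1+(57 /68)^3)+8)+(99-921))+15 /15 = -169099796137 /209097280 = -808.71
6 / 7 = 0.86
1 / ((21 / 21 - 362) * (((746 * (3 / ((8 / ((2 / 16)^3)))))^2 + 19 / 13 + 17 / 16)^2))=-2973079441506304 / 8550771165572807889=-0.00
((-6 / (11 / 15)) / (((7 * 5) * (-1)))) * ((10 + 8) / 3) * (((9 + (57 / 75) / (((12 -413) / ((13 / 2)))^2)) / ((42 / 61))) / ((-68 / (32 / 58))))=-1335353562 / 8976715825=-0.15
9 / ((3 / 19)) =57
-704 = -704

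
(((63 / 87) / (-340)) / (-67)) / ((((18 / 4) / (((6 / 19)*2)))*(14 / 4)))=4 / 3137945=0.00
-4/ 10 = -0.40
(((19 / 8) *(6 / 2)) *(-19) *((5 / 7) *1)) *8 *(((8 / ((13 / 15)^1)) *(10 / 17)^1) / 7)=-6498000 / 10829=-600.06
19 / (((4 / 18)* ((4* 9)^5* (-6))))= -19 / 80621568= -0.00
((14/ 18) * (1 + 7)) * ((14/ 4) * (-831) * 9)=-162876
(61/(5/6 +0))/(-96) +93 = 7379/80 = 92.24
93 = 93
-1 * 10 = -10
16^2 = 256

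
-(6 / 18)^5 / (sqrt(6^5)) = -sqrt(6) / 52488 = -0.00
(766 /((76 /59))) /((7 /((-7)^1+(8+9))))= 112985 /133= 849.51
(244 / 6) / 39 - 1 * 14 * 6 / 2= -40.96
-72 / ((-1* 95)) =72 / 95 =0.76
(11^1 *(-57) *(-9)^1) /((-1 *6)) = -1881 /2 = -940.50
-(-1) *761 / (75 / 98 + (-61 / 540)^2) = 10873472400 / 11117329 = 978.07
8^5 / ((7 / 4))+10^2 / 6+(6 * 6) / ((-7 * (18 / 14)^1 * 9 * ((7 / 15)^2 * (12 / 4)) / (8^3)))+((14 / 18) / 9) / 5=365008213 / 19845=18392.96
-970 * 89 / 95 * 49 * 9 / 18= -423017 / 19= -22264.05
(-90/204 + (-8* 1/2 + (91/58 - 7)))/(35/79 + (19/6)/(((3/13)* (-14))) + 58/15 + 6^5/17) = -484461180/22610059699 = -0.02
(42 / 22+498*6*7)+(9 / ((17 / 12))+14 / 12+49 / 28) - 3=46953857 / 2244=20924.18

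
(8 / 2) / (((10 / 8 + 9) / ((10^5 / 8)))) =4878.05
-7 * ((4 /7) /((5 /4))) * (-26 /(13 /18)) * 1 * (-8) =-4608 /5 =-921.60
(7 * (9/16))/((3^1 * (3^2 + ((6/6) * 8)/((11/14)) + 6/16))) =231/3442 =0.07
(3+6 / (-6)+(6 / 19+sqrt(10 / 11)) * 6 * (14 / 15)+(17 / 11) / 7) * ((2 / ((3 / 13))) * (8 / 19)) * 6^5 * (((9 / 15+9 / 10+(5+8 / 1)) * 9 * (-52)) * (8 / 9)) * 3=-273173741568 * sqrt(110) / 1045 - 284695819739136 / 138985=-4790086550.88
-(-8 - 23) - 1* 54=-23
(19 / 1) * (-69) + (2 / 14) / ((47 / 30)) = -431289 / 329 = -1310.91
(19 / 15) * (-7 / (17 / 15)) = -133 / 17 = -7.82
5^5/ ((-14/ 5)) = -15625/ 14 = -1116.07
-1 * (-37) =37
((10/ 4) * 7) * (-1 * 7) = -245/ 2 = -122.50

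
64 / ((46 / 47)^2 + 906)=70688 / 1001735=0.07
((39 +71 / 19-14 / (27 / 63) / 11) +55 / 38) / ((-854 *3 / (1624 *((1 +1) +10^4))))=-9994045076 / 38247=-261302.72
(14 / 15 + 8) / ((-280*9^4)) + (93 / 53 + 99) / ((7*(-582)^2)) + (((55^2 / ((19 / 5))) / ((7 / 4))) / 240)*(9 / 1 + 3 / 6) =247431889254407 / 13741643147400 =18.01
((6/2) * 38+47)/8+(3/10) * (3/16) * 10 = 331/16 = 20.69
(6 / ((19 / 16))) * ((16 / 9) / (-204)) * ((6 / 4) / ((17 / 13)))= -832 / 16473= -0.05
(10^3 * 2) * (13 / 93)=26000 / 93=279.57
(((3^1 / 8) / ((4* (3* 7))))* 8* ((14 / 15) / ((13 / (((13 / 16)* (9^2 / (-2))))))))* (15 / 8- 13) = 2403 / 2560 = 0.94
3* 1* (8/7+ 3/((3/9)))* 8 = 1704/7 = 243.43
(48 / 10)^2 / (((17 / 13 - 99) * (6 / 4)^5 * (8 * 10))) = -832 / 2143125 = -0.00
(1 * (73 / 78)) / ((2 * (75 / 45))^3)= 0.03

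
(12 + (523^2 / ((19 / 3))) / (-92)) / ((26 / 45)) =-35982495 / 45448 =-791.73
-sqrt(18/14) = -3 * sqrt(7)/7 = -1.13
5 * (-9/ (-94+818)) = -45/ 724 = -0.06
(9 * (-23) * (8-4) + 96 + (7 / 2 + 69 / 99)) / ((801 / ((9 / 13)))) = -3695 / 5874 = -0.63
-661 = -661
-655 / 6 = -109.17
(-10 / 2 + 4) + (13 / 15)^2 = -56 / 225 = -0.25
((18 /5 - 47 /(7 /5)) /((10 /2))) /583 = -1049 /102025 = -0.01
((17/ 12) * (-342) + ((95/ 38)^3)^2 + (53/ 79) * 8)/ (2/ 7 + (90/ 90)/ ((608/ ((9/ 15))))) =-790100465/ 963958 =-819.64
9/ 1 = 9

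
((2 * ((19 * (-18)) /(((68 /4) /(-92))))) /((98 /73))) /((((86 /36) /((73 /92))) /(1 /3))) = 10935108 /35819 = 305.29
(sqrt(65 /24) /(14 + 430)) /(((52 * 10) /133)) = 133 * sqrt(390) /2770560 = 0.00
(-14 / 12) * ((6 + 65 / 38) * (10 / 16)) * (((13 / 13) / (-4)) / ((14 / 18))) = 4395 / 2432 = 1.81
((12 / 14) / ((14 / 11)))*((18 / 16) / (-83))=-297 / 32536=-0.01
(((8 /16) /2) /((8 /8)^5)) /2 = 1 /8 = 0.12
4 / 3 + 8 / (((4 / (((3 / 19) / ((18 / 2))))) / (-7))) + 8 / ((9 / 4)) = 794 / 171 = 4.64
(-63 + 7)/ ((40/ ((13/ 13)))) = -7/ 5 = -1.40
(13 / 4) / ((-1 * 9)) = -13 / 36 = -0.36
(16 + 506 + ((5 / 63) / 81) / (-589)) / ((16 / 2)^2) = 1568958169 / 192362688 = 8.16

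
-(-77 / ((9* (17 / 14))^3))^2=-0.00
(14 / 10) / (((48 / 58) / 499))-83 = 91337 / 120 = 761.14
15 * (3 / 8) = 45 / 8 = 5.62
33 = 33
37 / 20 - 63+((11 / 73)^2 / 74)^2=-23773402827981 / 388771919290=-61.15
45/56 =0.80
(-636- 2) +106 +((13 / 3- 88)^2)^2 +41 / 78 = 103196156741 / 2106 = 49001024.09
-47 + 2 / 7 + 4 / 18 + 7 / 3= -2782 / 63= -44.16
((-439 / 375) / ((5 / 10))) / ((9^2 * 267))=-878 / 8110125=-0.00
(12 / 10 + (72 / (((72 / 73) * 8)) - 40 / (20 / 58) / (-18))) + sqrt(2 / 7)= sqrt(14) / 7 + 6037 / 360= 17.30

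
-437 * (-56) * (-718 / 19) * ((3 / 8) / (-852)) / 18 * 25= 565.33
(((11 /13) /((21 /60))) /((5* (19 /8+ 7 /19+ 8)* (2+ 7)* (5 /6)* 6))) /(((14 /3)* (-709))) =-3344 /11062750335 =-0.00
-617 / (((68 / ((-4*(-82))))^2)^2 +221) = -27895912592 / 9991974417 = -2.79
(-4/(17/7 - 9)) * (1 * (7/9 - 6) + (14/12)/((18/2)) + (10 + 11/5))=13433/3105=4.33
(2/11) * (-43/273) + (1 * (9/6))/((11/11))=1.47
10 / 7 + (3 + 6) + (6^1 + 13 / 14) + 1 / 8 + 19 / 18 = 9343 / 504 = 18.54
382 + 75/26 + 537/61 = 624389/1586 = 393.69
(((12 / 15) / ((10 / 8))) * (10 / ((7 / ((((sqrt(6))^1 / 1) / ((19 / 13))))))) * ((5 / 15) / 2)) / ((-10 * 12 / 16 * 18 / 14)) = -416 * sqrt(6) / 38475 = -0.03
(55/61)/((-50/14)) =-77/305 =-0.25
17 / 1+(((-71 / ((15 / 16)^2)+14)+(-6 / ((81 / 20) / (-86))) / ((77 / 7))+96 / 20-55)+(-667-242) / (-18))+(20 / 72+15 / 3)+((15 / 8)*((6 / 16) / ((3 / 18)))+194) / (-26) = -248622151 / 6177600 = -40.25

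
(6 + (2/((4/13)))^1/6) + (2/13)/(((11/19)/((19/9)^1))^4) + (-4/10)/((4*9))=855974781301/24975496260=34.27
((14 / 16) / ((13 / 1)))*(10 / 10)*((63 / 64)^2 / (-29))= -27783 / 12353536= -0.00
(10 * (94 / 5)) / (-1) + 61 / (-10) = -194.10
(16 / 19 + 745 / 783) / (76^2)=26683 / 85929552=0.00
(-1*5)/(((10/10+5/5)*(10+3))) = -5/26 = -0.19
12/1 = 12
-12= -12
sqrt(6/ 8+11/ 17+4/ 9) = 7 * sqrt(391)/ 102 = 1.36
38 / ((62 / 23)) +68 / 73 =34009 / 2263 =15.03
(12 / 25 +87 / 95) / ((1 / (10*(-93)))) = -123318 / 95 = -1298.08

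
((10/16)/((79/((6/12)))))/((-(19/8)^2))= -20/28519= -0.00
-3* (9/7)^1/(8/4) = -1.93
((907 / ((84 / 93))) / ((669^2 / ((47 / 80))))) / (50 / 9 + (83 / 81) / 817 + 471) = 9716982147 / 3513010918816000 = 0.00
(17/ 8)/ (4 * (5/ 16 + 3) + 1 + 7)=1/ 10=0.10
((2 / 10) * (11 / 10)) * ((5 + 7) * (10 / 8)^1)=3.30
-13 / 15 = -0.87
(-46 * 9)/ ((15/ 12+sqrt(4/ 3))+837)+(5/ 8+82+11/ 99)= 13248 * sqrt(3)/ 33727763+199716929503/ 2428398936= 82.24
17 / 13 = 1.31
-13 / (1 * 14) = -13 / 14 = -0.93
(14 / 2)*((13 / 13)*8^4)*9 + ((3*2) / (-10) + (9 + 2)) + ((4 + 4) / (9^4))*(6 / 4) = 2821868624 / 10935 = 258058.40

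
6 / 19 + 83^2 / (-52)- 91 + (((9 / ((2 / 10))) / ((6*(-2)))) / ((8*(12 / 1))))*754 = -3993387 / 15808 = -252.62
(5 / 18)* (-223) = -1115 / 18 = -61.94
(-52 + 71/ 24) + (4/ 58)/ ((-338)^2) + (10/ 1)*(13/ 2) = 317227039/ 19878456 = 15.96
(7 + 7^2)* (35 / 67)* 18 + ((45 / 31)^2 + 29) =35906978 / 64387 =557.67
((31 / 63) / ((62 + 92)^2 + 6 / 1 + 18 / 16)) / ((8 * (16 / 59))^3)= 0.00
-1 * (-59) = 59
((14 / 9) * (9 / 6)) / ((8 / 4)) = 7 / 6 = 1.17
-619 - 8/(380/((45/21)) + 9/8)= -2651369/4283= -619.04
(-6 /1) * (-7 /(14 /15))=45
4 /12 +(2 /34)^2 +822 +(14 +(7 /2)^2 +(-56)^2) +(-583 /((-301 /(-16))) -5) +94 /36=12373618375 /3131604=3951.21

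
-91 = -91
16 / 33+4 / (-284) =1103 / 2343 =0.47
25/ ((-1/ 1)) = -25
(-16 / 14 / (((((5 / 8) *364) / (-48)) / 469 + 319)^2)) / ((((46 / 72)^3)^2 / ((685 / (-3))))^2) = -81761848433169281257856355532800 / 645770189636927508281565456103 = -126.61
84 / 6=14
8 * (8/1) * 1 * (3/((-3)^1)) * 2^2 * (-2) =512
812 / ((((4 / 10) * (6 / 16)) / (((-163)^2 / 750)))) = 43148056 / 225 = 191769.14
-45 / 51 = -15 / 17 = -0.88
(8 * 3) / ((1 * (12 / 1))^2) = 1 / 6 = 0.17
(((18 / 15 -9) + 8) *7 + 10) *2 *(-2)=-228 / 5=-45.60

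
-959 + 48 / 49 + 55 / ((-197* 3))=-27746008 / 28959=-958.11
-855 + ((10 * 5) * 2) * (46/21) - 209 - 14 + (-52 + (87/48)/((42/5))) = -910.74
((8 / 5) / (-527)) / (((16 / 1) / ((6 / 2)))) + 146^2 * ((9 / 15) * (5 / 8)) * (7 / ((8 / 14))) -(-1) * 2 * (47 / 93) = 97921.39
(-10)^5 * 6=-600000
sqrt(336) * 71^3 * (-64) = -91625216 * sqrt(21) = -419879487.89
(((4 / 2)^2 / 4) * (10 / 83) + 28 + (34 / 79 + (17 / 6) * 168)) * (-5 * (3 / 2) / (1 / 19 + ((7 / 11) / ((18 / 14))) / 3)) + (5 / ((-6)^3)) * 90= -420101983925 / 24155988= -17391.22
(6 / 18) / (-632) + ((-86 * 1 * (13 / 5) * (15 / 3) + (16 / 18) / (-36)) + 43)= -55032691 / 51192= -1075.03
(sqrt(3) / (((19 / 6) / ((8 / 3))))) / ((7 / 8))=128 * sqrt(3) / 133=1.67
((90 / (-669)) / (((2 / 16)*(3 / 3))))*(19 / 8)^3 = -102885 / 7136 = -14.42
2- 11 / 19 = 27 / 19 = 1.42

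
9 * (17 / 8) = 19.12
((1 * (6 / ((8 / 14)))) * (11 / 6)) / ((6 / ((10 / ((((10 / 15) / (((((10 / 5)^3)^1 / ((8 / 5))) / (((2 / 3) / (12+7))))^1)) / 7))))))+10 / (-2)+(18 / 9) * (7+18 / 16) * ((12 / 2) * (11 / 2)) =776575 / 16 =48535.94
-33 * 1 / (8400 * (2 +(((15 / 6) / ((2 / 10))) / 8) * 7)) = -11 / 36225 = -0.00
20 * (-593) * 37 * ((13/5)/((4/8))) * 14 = -31946096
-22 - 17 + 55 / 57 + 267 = 13051 / 57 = 228.96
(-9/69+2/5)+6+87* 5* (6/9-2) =-65979/115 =-573.73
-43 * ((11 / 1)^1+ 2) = -559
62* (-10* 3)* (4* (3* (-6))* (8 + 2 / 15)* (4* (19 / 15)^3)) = 3320414464 / 375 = 8854438.57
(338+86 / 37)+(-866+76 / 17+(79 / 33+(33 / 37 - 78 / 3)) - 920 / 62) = -359542312 / 643467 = -558.76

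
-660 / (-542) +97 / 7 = 28597 / 1897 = 15.07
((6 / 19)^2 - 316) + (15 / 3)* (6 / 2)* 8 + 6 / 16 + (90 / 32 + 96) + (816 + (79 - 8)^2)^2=198141938811 / 5776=34304352.29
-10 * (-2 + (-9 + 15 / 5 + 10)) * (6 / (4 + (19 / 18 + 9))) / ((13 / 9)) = -5.91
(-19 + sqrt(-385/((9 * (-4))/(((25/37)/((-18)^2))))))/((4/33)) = -627/4 + 55 * sqrt(14245)/5328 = -155.52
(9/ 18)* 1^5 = 1/ 2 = 0.50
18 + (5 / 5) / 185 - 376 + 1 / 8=-529647 / 1480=-357.87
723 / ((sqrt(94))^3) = 723 *sqrt(94) / 8836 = 0.79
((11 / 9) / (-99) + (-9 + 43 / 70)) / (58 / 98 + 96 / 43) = -14332717 / 4820310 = -2.97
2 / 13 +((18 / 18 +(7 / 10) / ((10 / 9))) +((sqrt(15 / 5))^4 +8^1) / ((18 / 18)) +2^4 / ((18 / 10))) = 323771 / 11700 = 27.67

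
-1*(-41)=41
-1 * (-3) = 3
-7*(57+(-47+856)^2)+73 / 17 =-77889949 / 17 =-4581761.71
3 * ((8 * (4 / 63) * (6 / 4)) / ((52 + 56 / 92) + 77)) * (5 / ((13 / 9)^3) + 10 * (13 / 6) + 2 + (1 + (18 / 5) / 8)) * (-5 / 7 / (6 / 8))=-1298885072 / 2888222337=-0.45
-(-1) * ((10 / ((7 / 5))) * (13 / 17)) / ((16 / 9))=2925 / 952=3.07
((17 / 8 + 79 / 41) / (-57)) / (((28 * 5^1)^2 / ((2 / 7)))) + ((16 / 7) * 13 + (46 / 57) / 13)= 496464062723 / 16673092800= 29.78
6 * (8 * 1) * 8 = 384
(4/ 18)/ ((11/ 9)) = 2/ 11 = 0.18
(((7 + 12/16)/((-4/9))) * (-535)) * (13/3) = 646815/16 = 40425.94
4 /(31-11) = 1 /5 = 0.20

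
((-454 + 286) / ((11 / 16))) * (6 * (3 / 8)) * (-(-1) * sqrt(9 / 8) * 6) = -3499.02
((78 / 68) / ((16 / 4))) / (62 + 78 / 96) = 26 / 5695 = 0.00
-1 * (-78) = 78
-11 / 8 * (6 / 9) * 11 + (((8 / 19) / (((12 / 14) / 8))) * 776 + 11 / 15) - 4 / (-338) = 585726029 / 192660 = 3040.21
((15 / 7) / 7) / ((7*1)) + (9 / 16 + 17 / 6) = 56629 / 16464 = 3.44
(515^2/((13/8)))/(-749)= -2121800/9737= -217.91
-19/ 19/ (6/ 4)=-2/ 3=-0.67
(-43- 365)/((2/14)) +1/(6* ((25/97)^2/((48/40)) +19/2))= -1540625519/539438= -2855.98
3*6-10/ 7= 116/ 7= 16.57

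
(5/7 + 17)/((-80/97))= -21.48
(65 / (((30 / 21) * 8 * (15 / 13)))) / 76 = 1183 / 18240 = 0.06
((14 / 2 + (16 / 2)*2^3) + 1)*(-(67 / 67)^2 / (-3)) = 24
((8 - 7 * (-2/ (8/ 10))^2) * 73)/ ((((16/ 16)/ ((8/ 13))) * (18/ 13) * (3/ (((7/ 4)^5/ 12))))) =-175448273/ 331776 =-528.82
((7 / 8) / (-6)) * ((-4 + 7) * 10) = -4.38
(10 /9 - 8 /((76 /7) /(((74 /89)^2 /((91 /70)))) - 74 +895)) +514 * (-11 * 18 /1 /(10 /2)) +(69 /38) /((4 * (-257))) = -320548629438336701 /15749221348440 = -20353.30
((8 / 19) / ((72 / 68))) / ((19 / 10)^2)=6800 / 61731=0.11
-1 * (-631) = 631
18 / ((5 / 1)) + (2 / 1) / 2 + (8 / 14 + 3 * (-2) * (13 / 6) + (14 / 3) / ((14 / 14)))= -332 / 105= -3.16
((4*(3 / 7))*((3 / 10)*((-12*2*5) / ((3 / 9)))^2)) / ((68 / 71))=8281440 / 119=69591.93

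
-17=-17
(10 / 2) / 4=5 / 4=1.25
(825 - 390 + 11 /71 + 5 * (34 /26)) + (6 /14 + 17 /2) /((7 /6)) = 20322592 /45227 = 449.35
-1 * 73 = -73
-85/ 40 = -17/ 8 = -2.12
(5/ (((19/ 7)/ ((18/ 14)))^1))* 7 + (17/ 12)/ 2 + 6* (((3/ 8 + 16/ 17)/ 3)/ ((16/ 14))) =607465/ 31008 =19.59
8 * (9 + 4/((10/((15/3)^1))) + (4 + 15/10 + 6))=180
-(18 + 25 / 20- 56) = 147 / 4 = 36.75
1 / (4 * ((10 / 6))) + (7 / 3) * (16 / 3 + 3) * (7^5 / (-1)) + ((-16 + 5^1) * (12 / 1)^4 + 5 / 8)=-199763281 / 360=-554898.00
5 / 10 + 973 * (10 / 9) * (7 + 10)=330829 / 18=18379.39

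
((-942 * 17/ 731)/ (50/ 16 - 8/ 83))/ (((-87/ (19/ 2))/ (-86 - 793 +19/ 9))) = -15631779104/ 22569453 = -692.61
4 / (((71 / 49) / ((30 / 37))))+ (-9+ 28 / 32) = -123715 / 21016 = -5.89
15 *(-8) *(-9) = 1080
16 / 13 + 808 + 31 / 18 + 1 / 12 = 379565 / 468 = 811.04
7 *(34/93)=238/93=2.56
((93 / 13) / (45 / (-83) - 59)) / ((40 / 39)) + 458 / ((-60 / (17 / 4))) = -19308677 / 593040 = -32.56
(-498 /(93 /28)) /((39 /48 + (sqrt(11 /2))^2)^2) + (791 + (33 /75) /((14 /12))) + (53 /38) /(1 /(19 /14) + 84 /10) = 11250416703 /14281400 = 787.77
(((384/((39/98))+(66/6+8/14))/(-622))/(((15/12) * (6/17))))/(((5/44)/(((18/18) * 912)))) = -20206280512/707525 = -28559.10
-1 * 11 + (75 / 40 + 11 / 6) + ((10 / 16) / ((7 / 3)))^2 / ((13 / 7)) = -126725 / 17472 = -7.25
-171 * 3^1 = -513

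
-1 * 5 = -5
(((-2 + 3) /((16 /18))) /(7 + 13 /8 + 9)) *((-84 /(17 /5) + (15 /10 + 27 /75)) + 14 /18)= -168821 /119850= -1.41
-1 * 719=-719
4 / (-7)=-4 / 7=-0.57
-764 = -764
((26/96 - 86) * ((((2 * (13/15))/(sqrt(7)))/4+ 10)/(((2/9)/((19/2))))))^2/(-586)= -154086257634961/67207168 - 238402874775 * sqrt(7)/8400896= -2367787.55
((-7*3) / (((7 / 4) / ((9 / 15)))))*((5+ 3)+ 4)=-432 / 5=-86.40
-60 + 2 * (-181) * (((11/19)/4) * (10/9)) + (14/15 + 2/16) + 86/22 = -8520851/75240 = -113.25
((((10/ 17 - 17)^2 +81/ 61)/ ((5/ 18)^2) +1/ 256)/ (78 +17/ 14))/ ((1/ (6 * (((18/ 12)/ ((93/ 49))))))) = 81452584891797/ 387883130240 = 209.99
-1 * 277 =-277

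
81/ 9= 9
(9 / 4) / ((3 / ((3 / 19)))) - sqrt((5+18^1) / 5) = 9 / 76 - sqrt(115) / 5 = -2.03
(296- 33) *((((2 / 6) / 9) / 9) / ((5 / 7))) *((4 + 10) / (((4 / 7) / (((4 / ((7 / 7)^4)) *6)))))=360836 / 405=890.95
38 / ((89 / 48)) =1824 / 89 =20.49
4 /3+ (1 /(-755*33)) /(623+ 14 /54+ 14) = 571583293 /428687490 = 1.33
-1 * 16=-16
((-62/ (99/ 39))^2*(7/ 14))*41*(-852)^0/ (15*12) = 6658769/ 98010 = 67.94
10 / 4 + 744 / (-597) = 499 / 398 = 1.25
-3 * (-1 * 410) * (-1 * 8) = -9840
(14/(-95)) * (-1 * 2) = 28/95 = 0.29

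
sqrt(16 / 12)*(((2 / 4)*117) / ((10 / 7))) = 273*sqrt(3) / 10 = 47.28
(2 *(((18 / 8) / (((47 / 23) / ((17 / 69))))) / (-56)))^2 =2601 / 27709696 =0.00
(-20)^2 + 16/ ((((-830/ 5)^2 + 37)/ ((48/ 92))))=253855792/ 634639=400.00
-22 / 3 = -7.33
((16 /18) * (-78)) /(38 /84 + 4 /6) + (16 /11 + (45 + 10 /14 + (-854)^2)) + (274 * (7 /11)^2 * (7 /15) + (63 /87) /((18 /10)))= 4210050245259 /5772305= 729353.39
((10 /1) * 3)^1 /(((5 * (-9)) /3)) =-2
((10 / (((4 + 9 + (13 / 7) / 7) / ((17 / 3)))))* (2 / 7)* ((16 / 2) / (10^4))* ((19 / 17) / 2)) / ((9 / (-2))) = -133 / 1096875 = -0.00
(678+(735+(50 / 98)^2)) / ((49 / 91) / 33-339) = -727849551 / 174581512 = -4.17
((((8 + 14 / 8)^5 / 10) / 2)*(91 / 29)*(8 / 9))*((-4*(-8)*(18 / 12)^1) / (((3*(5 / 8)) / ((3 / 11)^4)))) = 73893618981 / 42458900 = 1740.36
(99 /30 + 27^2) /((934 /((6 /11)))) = 21969 /51370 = 0.43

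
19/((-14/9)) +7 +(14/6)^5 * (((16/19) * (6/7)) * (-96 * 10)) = -344244809/7182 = -47931.61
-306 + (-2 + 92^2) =8156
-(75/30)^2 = -25/4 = -6.25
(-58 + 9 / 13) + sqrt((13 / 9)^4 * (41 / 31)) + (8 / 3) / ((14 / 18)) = -4903 / 91 + 169 * sqrt(1271) / 2511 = -51.48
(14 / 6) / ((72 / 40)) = 35 / 27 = 1.30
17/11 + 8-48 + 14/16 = -3307/88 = -37.58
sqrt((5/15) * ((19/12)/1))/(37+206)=sqrt(19)/1458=0.00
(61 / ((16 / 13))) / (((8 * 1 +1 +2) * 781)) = 793 / 137456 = 0.01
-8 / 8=-1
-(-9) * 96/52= 16.62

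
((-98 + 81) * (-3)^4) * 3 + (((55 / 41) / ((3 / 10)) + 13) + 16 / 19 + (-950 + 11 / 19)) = -11830145 / 2337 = -5062.11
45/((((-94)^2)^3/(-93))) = -4185/689869781056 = -0.00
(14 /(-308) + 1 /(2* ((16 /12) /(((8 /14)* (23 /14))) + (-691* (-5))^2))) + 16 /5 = 142904113688 /45301015265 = 3.15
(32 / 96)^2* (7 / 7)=1 / 9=0.11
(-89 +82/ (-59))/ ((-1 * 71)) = 5333/ 4189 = 1.27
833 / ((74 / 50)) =20825 / 37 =562.84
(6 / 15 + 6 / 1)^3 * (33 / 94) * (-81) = -43794432 / 5875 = -7454.37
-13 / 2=-6.50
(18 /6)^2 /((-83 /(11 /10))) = -99 /830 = -0.12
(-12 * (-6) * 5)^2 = 129600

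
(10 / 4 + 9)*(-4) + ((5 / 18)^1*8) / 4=-409 / 9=-45.44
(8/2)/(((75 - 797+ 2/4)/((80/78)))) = -320/56277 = -0.01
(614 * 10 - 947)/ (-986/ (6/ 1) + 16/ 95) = -1480005/ 46787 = -31.63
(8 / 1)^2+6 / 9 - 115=-151 / 3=-50.33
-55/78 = -0.71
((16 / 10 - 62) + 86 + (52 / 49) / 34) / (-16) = -53377 / 33320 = -1.60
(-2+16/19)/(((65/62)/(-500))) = 136400/247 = 552.23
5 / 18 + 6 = 113 / 18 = 6.28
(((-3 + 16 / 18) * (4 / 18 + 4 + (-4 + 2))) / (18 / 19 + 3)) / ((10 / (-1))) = 722 / 6075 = 0.12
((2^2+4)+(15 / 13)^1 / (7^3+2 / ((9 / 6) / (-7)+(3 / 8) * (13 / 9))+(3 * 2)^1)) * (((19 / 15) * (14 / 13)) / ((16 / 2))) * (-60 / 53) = -270262517 / 174939167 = -1.54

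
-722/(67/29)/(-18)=10469/603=17.36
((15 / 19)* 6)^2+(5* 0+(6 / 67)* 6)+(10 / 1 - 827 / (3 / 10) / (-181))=48.21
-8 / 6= -4 / 3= -1.33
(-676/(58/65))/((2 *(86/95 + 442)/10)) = -5217875/610102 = -8.55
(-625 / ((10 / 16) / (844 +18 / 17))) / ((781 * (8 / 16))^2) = -5224000 / 942667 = -5.54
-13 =-13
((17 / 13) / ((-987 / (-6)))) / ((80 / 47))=17 / 3640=0.00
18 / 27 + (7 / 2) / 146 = 605 / 876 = 0.69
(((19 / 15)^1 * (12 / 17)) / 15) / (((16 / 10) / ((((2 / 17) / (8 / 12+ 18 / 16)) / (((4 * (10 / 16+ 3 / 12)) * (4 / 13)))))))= 988 / 434945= 0.00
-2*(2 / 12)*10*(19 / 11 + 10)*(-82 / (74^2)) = 8815 / 15059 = 0.59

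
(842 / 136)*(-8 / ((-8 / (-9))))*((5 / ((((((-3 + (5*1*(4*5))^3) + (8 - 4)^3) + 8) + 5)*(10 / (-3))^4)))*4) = -102303 / 11334172000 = -0.00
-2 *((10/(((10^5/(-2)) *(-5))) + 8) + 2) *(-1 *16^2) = 16000064/3125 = 5120.02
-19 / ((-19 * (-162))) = -1 / 162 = -0.01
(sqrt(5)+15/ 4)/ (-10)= -3/ 8 - sqrt(5)/ 10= -0.60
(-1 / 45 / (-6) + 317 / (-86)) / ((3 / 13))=-15.96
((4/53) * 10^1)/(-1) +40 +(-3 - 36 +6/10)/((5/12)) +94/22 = -708957/14575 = -48.64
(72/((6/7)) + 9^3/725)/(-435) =-20543/105125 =-0.20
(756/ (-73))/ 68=-189/ 1241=-0.15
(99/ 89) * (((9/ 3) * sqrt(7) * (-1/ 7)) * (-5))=6.31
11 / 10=1.10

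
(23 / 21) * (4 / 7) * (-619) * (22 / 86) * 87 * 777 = -6699241.63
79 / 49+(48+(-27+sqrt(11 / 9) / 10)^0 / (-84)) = 29165 / 588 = 49.60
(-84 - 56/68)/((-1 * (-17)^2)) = 1442/4913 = 0.29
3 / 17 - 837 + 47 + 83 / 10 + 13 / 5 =-132417 / 170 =-778.92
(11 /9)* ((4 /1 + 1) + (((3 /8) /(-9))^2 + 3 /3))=7.34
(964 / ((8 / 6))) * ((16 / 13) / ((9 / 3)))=3856 / 13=296.62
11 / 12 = 0.92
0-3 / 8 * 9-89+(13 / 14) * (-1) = -5225 / 56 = -93.30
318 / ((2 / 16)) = 2544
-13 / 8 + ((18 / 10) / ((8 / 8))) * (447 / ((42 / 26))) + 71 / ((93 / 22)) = 13365197 / 26040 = 513.26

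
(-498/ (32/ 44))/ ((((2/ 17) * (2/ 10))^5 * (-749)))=12153088509375/ 95872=126763690.23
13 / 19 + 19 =374 / 19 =19.68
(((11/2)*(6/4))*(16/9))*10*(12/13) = 1760/13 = 135.38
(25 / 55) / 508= 5 / 5588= 0.00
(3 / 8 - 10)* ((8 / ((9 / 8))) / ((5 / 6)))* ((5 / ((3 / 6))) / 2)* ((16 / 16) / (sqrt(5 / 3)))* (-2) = 2464* sqrt(15) / 15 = 636.20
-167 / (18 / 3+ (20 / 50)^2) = -27.11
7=7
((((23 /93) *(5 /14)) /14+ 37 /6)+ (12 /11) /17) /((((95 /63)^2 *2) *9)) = 63780489 /418543400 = 0.15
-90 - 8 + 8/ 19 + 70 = -524/ 19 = -27.58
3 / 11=0.27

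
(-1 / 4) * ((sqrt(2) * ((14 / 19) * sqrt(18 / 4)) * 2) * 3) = -63 / 19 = -3.32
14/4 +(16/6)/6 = 71/18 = 3.94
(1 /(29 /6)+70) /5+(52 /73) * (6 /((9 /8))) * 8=1411004 /31755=44.43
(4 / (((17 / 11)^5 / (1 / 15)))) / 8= 161051 / 42595710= 0.00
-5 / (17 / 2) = -10 / 17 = -0.59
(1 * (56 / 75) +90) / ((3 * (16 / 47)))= 159941 / 1800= 88.86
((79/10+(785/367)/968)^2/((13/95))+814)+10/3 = 1273.66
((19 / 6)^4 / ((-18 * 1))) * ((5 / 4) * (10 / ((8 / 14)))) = -122.20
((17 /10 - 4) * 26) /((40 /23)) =-6877 /200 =-34.38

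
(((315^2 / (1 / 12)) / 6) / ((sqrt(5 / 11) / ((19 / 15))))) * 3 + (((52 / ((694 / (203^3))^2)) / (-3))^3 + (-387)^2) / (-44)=150822 * sqrt(55) + 376468586748048331265463418697686482941773553 / 1036963079209289826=363049171466273422972085200.00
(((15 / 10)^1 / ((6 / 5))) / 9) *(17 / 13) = 85 / 468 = 0.18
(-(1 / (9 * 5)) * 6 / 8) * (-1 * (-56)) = -14 / 15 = -0.93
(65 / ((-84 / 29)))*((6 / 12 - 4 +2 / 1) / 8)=1885 / 448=4.21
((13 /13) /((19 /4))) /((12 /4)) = 4 /57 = 0.07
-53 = -53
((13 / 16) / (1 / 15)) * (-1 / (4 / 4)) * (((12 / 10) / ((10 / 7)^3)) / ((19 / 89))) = -3571659 / 152000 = -23.50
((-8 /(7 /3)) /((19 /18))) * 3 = -1296 /133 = -9.74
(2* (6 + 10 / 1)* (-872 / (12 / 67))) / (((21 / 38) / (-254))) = 4511267584 / 63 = 71607421.97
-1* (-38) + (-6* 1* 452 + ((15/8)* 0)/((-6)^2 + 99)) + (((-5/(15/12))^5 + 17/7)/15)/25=-7026401/2625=-2676.72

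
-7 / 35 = -1 / 5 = -0.20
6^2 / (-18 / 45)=-90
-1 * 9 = -9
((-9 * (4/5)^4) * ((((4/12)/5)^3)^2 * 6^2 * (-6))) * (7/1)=14336/29296875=0.00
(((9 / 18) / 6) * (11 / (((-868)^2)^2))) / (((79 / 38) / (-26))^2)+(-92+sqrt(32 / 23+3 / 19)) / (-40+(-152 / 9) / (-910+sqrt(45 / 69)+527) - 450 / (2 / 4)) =-32108939721 * sqrt(295849) / 13189091513685248 - 9 * sqrt(192945) / 30180987445504+3933 * sqrt(345) / 7545246861376+78213569686410950891065 / 799101156194791288732824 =0.10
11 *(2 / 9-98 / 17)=-9328 / 153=-60.97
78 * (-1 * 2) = -156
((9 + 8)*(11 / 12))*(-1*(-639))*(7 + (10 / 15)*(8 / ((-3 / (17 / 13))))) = 7262519 / 156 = 46554.61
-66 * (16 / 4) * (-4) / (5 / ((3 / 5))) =3168 / 25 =126.72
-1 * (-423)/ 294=141/ 98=1.44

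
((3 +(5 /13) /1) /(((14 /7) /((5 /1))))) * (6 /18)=110 /39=2.82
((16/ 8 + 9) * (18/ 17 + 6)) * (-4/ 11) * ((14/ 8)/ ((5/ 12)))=-2016/ 17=-118.59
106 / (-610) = -53 / 305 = -0.17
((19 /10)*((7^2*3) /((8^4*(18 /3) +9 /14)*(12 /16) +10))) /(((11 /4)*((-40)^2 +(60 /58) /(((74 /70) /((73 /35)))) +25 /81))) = 27187777008 /7910649060967675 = 0.00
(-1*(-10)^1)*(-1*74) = -740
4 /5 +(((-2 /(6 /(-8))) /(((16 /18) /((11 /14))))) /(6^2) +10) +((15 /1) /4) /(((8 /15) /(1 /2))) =96641 /6720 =14.38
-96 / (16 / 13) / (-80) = 0.98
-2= -2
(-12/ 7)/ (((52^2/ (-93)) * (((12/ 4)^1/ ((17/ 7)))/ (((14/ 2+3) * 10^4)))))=39525000/ 8281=4772.97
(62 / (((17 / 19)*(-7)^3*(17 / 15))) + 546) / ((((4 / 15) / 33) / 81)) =542341729710 / 99127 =5471180.70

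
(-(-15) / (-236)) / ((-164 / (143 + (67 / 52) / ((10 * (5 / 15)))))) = 0.06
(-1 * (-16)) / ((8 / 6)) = 12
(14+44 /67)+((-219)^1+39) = -11078 /67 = -165.34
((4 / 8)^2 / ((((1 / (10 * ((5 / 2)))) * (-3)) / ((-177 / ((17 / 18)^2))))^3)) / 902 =13643352642375000 / 10886043619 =1253288.44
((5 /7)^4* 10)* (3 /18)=0.43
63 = 63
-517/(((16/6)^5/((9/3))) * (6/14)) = -879417/32768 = -26.84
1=1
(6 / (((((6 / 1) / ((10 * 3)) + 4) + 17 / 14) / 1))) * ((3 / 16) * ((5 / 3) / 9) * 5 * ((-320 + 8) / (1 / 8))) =-182000 / 379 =-480.21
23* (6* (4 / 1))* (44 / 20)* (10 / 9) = 4048 / 3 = 1349.33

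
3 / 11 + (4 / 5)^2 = 251 / 275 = 0.91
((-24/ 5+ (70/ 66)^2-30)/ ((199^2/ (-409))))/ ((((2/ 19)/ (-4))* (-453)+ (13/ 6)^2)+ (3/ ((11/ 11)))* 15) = 5699593324/ 1009735407725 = 0.01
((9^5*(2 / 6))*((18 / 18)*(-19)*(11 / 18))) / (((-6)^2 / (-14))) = 355509 / 4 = 88877.25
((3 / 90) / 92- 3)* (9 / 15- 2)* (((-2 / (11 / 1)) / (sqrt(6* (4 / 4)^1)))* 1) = -57953* sqrt(6) / 455400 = -0.31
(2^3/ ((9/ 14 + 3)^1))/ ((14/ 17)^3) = 578/ 147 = 3.93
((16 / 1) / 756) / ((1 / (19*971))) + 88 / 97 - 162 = 4204898 / 18333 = 229.36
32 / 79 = 0.41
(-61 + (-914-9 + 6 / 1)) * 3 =-2934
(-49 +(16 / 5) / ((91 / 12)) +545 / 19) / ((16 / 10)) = -85991 / 6916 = -12.43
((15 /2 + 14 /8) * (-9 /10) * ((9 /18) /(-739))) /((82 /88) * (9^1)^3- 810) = -407 /9444420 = -0.00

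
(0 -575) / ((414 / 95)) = -2375 / 18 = -131.94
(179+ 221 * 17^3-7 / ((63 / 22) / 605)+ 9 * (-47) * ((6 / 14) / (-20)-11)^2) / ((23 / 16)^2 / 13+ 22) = 37905330248656 / 813038625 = 46621.81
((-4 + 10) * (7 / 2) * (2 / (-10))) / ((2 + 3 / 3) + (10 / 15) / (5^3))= -225 / 161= -1.40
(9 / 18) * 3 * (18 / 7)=27 / 7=3.86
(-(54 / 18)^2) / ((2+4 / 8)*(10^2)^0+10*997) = -0.00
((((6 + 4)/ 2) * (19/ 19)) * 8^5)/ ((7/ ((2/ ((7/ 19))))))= 127059.59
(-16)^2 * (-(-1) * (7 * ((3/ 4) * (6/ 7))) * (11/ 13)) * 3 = 38016/ 13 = 2924.31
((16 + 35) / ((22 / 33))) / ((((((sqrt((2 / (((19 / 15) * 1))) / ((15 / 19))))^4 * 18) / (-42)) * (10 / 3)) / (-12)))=3213 / 20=160.65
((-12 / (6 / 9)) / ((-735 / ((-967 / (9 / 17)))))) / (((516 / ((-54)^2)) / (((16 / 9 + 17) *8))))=-400059504 / 10535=-37974.32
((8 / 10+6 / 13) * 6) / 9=164 / 195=0.84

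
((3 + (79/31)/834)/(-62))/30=-77641/48088440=-0.00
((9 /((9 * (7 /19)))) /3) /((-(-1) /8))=152 /21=7.24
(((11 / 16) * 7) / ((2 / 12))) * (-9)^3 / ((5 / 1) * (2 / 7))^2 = -8251551 / 800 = -10314.44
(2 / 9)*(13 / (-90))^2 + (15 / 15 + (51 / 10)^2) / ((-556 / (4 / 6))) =-562379 / 20266200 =-0.03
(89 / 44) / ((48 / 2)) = 89 / 1056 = 0.08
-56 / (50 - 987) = 56 / 937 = 0.06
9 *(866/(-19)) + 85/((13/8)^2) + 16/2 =-1188138/3211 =-370.02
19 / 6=3.17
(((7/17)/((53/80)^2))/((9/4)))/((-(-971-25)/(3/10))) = 4480/35671491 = 0.00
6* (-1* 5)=-30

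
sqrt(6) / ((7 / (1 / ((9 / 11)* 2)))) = 11* sqrt(6) / 126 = 0.21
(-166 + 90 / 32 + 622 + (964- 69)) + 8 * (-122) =6045 / 16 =377.81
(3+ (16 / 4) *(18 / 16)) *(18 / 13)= 135 / 13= 10.38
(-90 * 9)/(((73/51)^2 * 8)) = -1053405/21316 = -49.42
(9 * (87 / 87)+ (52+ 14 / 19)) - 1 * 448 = -7339 / 19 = -386.26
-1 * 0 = 0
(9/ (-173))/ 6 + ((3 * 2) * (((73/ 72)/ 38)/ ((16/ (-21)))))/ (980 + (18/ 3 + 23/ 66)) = -121657875/ 13694746432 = -0.01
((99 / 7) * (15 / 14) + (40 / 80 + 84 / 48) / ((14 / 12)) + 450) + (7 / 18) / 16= 6591799 / 14112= 467.11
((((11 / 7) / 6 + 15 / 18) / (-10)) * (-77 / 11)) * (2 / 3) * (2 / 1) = 46 / 45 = 1.02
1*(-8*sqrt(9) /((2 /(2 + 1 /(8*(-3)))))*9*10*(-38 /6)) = 13395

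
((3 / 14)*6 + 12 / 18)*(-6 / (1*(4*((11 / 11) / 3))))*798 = -7011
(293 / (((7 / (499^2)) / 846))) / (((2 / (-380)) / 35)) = -58635776384100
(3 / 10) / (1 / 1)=3 / 10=0.30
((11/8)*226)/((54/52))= 16159/54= 299.24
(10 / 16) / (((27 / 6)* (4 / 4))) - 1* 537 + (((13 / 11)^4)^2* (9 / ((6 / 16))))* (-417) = -298040904100735 / 7716919716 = -38621.74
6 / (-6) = -1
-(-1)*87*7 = 609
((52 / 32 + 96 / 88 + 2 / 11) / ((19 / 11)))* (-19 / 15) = -17 / 8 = -2.12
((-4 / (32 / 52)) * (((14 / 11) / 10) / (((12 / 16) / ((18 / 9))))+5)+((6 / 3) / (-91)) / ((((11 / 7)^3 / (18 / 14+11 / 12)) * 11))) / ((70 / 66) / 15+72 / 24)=-297266601 / 26300560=-11.30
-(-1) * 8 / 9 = 8 / 9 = 0.89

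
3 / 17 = 0.18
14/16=7/8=0.88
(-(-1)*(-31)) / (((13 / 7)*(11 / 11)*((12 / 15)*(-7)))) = 155 / 52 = 2.98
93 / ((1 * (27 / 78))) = 806 / 3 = 268.67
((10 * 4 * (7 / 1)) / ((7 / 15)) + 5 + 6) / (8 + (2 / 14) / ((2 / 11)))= 8554 / 123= 69.54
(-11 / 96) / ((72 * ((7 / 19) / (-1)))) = 209 / 48384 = 0.00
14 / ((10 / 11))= 77 / 5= 15.40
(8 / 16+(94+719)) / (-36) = -1627 / 72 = -22.60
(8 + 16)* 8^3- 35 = 12253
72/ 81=8/ 9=0.89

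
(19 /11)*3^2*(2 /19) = 18 /11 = 1.64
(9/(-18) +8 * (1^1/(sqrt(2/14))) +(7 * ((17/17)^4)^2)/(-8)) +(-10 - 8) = -155/8 +8 * sqrt(7) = 1.79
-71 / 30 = -2.37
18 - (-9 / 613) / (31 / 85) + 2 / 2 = 361822 / 19003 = 19.04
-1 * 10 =-10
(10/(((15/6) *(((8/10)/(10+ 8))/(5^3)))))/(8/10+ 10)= 3125/3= 1041.67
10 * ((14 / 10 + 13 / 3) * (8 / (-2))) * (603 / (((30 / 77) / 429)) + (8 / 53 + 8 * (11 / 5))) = -40352341736 / 265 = -152272987.68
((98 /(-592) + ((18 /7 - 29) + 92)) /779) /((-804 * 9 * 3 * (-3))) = 135521 /105115866912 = 0.00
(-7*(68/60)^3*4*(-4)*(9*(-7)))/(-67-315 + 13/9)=26.99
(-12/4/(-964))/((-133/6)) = -9/64106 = -0.00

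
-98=-98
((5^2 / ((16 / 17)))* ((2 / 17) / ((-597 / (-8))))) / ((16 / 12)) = 25 / 796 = 0.03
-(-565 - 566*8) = 5093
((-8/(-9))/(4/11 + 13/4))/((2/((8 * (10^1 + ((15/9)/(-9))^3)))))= 276960640/28166373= 9.83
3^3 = 27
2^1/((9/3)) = 2/3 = 0.67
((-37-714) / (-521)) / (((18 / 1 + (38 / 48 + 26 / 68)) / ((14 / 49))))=612816 / 28530481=0.02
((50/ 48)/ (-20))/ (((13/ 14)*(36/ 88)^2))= -4235/ 12636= -0.34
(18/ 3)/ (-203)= -6/ 203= -0.03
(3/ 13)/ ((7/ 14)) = 6/ 13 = 0.46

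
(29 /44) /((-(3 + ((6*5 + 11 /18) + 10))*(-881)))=261 /15214870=0.00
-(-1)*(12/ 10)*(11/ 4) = 33/ 10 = 3.30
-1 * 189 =-189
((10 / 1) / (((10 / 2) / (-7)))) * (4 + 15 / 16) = -69.12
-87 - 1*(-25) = -62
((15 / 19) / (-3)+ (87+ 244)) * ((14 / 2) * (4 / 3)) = 175952 / 57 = 3086.88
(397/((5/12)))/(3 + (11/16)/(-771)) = 58768704/184985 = 317.69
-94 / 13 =-7.23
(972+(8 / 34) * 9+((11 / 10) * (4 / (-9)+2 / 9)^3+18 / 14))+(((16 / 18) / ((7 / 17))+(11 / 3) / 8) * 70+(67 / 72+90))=4335871507 / 3470040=1249.52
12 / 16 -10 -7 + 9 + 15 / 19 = -491 / 76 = -6.46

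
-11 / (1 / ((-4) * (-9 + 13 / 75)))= -29128 / 75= -388.37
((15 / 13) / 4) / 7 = 0.04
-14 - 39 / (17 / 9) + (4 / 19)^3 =-4038863 / 116603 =-34.64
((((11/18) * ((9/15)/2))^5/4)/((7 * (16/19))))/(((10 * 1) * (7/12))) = 3059969/2032128000000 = 0.00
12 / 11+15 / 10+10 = 277 / 22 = 12.59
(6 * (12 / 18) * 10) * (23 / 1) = 920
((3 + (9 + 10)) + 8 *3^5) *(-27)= -53082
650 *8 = 5200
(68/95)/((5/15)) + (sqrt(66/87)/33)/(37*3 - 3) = sqrt(638)/103356 + 204/95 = 2.15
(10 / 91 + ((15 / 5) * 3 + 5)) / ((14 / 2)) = 1284 / 637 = 2.02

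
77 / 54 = 1.43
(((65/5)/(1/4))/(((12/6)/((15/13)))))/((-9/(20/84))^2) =250/11907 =0.02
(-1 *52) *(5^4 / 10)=-3250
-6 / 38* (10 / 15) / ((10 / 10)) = -2 / 19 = -0.11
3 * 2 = 6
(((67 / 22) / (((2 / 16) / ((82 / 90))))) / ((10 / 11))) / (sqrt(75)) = 5494 * sqrt(3) / 3375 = 2.82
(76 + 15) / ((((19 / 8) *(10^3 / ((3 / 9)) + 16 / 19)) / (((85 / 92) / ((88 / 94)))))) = 0.01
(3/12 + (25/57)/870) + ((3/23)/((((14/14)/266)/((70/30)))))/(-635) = 0.12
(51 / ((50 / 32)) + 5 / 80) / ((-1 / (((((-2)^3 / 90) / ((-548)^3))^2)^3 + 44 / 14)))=-11588542394405056232327733071322138074320999385660915712091567 / 112751731186572327145261526432167357958797973048524800000000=-102.78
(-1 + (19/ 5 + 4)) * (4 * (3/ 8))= 51/ 5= 10.20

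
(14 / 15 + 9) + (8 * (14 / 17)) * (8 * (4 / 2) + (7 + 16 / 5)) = 46549 / 255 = 182.55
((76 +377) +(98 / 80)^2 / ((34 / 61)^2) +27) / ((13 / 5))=896742121 / 4808960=186.47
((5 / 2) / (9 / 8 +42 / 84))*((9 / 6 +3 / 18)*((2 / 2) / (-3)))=-100 / 117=-0.85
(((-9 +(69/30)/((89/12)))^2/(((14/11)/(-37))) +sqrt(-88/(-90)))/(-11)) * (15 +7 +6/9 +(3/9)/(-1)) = 12356731677/2772350 - 134 * sqrt(55)/495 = 4455.13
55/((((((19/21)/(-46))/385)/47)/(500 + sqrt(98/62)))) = -480693675000/19 - 6729711450*sqrt(31)/589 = -25363282466.19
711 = 711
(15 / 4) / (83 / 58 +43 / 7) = 203 / 410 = 0.50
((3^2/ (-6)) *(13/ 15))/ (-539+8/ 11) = 143/ 59210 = 0.00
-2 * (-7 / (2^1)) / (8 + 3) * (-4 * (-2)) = 5.09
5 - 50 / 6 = -10 / 3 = -3.33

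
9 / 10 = 0.90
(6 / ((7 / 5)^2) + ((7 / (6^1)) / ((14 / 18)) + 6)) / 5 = 207 / 98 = 2.11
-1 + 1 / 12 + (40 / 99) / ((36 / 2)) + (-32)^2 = 3646349 / 3564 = 1023.11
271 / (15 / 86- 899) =-23306 / 77299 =-0.30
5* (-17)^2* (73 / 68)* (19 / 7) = 4210.54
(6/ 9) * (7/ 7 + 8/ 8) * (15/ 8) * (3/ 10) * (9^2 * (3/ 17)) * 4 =729/ 17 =42.88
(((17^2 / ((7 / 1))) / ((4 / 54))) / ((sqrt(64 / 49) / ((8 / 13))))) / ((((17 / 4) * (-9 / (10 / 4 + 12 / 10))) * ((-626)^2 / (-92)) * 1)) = 43401 / 6367985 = 0.01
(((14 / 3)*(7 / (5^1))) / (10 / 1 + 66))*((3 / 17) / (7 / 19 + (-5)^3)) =-49 / 402560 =-0.00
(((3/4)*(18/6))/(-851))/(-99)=1/37444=0.00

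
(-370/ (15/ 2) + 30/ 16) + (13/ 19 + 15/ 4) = -19619/ 456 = -43.02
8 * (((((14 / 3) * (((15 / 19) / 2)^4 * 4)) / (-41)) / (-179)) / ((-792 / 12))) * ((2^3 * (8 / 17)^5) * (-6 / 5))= 24772608000 / 14937866834966713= 0.00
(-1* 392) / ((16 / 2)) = -49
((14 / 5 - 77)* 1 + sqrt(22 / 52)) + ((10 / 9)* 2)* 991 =sqrt(286) / 26 + 95761 / 45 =2128.67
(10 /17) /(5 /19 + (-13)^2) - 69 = -1886089 /27336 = -69.00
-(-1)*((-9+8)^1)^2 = 1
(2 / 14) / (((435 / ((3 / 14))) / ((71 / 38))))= 71 / 539980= 0.00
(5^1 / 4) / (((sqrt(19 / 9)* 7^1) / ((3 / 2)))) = 45* sqrt(19) / 1064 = 0.18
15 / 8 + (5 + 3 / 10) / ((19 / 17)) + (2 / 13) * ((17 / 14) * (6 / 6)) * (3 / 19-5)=395079 / 69160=5.71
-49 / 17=-2.88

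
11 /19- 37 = -692 /19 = -36.42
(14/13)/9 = 14/117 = 0.12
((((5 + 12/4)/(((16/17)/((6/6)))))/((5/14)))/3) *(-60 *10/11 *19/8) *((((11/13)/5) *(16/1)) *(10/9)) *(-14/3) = 5064640/351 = 14429.17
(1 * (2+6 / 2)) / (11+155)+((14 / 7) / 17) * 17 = 337 / 166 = 2.03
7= 7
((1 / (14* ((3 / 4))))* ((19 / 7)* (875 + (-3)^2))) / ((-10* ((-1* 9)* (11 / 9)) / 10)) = 33592 / 1617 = 20.77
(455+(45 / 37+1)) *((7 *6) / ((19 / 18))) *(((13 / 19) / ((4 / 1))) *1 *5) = 207825345 / 13357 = 15559.28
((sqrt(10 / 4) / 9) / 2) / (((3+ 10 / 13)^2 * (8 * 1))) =169 * sqrt(10) / 691488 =0.00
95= 95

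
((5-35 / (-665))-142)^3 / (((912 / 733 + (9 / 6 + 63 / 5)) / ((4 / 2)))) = -258259227109280 / 771452307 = -334770.18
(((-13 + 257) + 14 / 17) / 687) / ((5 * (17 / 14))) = 58268 / 992715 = 0.06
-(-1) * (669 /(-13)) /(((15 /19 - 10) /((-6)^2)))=201.14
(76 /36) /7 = 19 /63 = 0.30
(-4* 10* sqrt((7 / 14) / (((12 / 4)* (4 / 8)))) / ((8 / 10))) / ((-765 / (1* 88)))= 880* sqrt(3) / 459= 3.32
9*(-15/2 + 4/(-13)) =-1827/26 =-70.27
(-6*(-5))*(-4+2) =-60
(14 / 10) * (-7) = -49 / 5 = -9.80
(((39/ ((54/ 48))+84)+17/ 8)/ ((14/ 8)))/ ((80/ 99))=95667/ 1120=85.42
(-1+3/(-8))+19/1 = 141/8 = 17.62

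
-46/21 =-2.19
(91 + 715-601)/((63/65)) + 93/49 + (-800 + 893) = 135125/441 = 306.41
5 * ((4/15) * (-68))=-272/3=-90.67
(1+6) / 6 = 7 / 6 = 1.17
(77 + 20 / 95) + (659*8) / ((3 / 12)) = 402139 / 19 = 21165.21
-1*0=0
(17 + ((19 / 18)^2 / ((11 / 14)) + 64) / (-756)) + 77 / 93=740934287 / 41762952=17.74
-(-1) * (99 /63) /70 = 11 /490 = 0.02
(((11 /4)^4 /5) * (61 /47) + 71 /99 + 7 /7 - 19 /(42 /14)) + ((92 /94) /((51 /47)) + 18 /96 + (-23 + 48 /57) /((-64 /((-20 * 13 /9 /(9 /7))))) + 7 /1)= 182477470333 /17313626880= 10.54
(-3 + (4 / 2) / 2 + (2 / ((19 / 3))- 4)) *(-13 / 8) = 9.24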